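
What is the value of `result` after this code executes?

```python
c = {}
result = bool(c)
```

c = {}; result = False

False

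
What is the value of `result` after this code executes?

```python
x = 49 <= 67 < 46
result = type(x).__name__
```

x is bool; result = 'bool'

'bool'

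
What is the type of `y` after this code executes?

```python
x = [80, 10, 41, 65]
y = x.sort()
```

list.sort() returns None (mutates in place)

NoneType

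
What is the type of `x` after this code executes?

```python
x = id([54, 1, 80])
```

id() returns int

int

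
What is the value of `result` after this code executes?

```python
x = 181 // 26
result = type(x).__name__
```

x is int; result = 'int'

'int'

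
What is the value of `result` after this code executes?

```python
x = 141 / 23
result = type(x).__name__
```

x is float; result = 'float'

'float'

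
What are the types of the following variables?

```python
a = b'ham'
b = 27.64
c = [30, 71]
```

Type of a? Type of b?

a is assigned a bytes literal (b'...' prefix); b is assigned a number with a decimal point, so it is a float

bytes, float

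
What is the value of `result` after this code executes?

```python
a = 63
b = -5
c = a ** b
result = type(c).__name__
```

a is int; b is int; c is float; result = 'float'

'float'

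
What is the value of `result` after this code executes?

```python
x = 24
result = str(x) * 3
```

x = 24; result = '242424'

'242424'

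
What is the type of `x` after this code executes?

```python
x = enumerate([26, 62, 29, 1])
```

enumerate() returns an enumerate object

enumerate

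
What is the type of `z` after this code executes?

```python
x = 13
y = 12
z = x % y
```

int % int = int

int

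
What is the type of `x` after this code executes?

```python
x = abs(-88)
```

abs() of int returns int

int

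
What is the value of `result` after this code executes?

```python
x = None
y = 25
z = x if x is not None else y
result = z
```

x = None; y = 25; z = 25; result = 25

25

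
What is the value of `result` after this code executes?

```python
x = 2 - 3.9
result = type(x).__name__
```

x is float; result = 'float'

'float'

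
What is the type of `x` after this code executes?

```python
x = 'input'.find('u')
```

str.find() returns int index

int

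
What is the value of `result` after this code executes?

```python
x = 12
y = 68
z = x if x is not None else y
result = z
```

x = 12; y = 68; z = 12; result = 12

12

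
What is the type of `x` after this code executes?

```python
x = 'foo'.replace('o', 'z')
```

str.replace() returns str

str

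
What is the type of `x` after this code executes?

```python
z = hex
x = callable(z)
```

callable() returns bool

bool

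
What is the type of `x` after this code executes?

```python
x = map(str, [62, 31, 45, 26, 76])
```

map() returns a map object

map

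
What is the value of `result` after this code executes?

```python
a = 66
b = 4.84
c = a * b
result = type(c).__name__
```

a is int; b is float; c is float; result = 'float'

'float'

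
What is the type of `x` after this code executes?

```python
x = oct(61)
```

oct() returns str representation

str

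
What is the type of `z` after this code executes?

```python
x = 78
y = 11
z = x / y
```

int / int = float

float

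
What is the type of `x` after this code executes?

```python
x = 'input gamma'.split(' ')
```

str.split() returns list

list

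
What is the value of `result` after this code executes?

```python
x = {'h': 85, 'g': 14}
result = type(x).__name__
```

x is dict; result = 'dict'

'dict'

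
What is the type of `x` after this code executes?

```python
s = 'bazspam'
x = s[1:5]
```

Slicing a str returns str

str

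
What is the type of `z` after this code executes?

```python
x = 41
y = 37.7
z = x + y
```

int + float = float

float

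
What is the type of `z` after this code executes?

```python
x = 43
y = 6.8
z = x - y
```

int - float = float

float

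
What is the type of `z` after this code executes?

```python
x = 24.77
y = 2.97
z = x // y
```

float // float = float

float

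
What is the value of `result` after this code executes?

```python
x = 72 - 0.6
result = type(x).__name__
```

x is float; result = 'float'

'float'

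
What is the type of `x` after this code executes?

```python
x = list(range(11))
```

list(range()) returns list

list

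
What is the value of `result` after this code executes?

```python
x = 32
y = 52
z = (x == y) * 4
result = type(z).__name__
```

x is int; y is int; z is int; result = 'int'

'int'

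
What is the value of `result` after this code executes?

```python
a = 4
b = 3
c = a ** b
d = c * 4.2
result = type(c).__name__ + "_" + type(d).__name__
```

a is int; b is int; c is int; d is float; result = 'int_float'

'int_float'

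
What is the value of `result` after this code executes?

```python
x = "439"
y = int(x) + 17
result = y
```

x = '439'; y = 456; result = 456

456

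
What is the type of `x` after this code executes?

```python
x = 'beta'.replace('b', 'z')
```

str.replace() returns str

str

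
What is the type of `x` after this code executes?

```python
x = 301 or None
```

'or' returns first truthy value

int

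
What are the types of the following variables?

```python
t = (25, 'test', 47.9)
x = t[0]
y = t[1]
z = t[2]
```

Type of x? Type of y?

tuple[0] is int; tuple[1] is str

int, str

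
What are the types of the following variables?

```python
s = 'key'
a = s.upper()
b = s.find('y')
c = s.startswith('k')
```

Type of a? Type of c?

upper() returns str; startswith() returns bool

str, bool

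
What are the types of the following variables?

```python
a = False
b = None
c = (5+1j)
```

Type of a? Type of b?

a is assigned the constant False, which has type bool; b is assigned None, whose type is NoneType

bool, NoneType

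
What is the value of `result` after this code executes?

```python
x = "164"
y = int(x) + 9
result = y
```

x = '164'; y = 173; result = 173

173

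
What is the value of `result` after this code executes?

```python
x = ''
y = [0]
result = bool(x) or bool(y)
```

x = ''; y = [0]; result = True

True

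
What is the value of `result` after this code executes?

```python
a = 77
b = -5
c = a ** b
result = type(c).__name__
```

a is int; b is int; c is float; result = 'float'

'float'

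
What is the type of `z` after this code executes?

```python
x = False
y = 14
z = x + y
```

bool + int = int (bool is subclass of int)

int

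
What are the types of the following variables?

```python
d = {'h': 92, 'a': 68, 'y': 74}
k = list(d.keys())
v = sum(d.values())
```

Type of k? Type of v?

list() converts to list; sum of ints is int

list, int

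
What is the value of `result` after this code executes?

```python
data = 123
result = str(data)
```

data = 123; result = '123'

'123'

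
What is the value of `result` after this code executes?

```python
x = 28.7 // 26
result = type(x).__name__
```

x is float; result = 'float'

'float'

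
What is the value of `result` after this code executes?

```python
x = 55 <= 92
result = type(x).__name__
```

x is bool; result = 'bool'

'bool'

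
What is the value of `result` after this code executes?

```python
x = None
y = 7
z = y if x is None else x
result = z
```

x = None; y = 7; z = 7; result = 7

7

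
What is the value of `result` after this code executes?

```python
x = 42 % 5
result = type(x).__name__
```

x is int; result = 'int'

'int'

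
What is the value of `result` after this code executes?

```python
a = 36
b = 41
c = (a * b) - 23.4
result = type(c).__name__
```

a is int; b is int; c is float; result = 'float'

'float'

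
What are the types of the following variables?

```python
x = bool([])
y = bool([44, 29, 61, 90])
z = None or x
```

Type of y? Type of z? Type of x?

bool() returns bool; None or bool returns the bool; bool() returns bool

bool, bool, bool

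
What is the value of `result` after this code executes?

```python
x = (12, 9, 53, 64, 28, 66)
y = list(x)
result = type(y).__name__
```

x is tuple; y is list; result = 'list'

'list'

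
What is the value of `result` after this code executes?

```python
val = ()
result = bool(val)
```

val = (); result = False

False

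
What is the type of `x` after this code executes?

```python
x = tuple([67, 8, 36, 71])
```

tuple() constructor returns tuple

tuple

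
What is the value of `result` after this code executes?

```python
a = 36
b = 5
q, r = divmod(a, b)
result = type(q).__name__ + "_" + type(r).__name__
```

a is int; b is int; q is int; r is int; result = 'int_int'

'int_int'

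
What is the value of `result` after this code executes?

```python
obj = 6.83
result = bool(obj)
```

obj = 6.83; result = True

True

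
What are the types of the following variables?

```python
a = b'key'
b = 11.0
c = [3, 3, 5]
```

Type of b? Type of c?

b is assigned a number with a decimal point, so it is a float; c is assigned a list literal (square brackets)

float, list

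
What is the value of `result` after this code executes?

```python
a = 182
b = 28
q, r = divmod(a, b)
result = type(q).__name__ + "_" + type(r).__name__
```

a is int; b is int; q is int; r is int; result = 'int_int'

'int_int'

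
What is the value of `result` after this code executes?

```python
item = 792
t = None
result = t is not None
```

item = 792; t = None; result = False

False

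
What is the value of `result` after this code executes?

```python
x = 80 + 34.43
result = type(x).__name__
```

x is float; result = 'float'

'float'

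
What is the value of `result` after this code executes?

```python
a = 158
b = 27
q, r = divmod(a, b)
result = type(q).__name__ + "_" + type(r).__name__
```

a is int; b is int; q is int; r is int; result = 'int_int'

'int_int'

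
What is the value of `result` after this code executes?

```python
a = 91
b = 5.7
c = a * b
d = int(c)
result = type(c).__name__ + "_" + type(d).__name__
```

a is int; b is float; c is float; d is int; result = 'float_int'

'float_int'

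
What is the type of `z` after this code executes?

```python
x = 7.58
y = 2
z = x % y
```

float % int = float

float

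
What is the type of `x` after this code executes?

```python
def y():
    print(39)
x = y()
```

Function without return returns None

NoneType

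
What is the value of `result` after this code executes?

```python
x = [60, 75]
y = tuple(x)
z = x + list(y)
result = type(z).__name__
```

x is list; y is tuple; z is list; result = 'list'

'list'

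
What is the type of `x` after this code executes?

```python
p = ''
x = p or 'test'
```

'or' returns first truthy value (str)

str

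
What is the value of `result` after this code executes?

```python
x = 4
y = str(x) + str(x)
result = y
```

x = 4; y = '44'; result = '44'

'44'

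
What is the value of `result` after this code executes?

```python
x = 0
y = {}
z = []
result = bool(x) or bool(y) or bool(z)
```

x = 0; y = {}; z = []; result = False

False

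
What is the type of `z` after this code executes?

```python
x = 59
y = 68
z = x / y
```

int / int = float

float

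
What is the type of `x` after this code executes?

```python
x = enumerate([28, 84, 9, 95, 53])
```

enumerate() returns an enumerate object

enumerate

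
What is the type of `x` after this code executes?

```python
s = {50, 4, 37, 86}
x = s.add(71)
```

set.add() returns None (mutates in place)

NoneType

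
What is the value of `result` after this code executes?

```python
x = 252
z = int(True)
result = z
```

x = 252; z = 1; result = 1

1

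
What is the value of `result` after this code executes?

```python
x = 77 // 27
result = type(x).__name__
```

x is int; result = 'int'

'int'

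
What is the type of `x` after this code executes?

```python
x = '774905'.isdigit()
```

str.isdigit() returns bool

bool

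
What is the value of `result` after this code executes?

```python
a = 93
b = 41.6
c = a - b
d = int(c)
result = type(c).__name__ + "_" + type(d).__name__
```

a is int; b is float; c is float; d is int; result = 'float_int'

'float_int'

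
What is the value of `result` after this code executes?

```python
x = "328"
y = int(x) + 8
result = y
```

x = '328'; y = 336; result = 336

336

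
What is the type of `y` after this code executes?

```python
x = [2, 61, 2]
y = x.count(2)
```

list.count() returns int

int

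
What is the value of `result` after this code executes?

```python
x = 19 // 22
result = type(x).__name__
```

x is int; result = 'int'

'int'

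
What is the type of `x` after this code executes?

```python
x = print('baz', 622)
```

print() returns None

NoneType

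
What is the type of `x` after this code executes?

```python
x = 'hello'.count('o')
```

str.count() returns int

int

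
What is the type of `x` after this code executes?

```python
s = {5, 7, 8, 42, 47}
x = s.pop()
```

Popping from set[int] returns int

int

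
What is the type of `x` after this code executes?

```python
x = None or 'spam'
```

'or' with None returns the other truthy value (str)

str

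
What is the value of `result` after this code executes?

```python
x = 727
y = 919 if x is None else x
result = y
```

x = 727; y = 727; result = 727

727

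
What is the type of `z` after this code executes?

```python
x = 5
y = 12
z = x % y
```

int % int = int

int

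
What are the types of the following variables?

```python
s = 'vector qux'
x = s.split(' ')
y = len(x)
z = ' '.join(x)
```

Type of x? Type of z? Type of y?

str.split() returns list; str.join() returns str; len() returns int

list, str, int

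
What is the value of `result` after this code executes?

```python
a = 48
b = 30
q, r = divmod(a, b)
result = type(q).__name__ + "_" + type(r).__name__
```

a is int; b is int; q is int; r is int; result = 'int_int'

'int_int'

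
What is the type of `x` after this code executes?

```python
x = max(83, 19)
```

max() of ints returns int

int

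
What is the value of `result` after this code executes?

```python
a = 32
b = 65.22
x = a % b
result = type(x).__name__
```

a is int; b is float; x is float; result = 'float'

'float'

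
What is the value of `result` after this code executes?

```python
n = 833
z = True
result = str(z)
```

n = 833; z = True; result = 'True'

'True'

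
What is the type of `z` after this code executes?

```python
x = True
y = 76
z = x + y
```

bool + int = int (bool is subclass of int)

int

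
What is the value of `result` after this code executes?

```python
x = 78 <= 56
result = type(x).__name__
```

x is bool; result = 'bool'

'bool'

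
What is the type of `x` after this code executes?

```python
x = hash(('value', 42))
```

hash() returns int

int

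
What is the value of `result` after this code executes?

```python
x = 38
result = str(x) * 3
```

x = 38; result = '383838'

'383838'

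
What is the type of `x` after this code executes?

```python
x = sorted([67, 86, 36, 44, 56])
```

sorted() always returns list

list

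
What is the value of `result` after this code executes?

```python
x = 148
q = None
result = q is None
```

x = 148; q = None; result = True

True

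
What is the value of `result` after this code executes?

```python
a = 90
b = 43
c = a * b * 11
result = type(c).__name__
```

a is int; b is int; c is int; result = 'int'

'int'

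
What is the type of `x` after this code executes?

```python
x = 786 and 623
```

'and' with truthy values returns last operand (int)

int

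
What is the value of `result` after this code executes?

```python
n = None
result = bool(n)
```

n = None; result = False

False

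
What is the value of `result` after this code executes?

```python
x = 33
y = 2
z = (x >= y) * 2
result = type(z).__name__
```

x is int; y is int; z is int; result = 'int'

'int'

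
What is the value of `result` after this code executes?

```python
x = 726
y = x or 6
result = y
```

x = 726; y = 726; result = 726

726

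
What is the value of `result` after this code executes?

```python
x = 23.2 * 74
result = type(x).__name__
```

x is float; result = 'float'

'float'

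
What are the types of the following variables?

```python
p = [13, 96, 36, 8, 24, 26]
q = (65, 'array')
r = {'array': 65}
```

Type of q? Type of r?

q is assigned a tuple (parenthesized, comma-separated values); r is assigned a dict literal ({key: value})

tuple, dict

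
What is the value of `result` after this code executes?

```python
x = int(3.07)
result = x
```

x = 3; result = 3

3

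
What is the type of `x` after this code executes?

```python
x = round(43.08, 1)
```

round() with decimal places returns float

float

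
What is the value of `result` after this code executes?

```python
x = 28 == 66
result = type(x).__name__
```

x is bool; result = 'bool'

'bool'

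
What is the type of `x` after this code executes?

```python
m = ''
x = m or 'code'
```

'or' returns first truthy value (str)

str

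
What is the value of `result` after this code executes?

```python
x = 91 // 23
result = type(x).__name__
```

x is int; result = 'int'

'int'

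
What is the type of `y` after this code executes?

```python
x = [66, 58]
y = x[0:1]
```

Slicing a list returns a list

list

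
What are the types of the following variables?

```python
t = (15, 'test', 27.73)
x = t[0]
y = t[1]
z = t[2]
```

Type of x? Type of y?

tuple[0] is int; tuple[1] is str

int, str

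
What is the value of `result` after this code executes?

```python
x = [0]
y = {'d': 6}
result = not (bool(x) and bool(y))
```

x = [0]; y = {'d': 6}; result = False

False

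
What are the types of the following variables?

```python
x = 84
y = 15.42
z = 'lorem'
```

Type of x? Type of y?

x is assigned a bare integer (no decimal point), so it is an int; y is assigned a number with a decimal point, so it is a float

int, float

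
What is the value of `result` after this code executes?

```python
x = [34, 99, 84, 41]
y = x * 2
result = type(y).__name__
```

x is list; y is list; result = 'list'

'list'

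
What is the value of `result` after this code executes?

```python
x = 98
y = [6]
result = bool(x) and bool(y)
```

x = 98; y = [6]; result = True

True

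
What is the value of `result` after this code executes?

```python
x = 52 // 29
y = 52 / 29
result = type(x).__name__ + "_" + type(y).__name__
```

x is int; y is float; result = 'int_float'

'int_float'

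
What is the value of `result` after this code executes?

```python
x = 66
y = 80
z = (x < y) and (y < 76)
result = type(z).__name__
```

x is int; y is int; z is bool; result = 'bool'

'bool'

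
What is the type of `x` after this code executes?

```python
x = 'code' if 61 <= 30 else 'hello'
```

Both branches of conditional are str

str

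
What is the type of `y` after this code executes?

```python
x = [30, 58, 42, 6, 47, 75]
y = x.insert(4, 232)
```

list.insert() returns None

NoneType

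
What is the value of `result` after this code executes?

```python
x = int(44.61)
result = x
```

x = 44; result = 44

44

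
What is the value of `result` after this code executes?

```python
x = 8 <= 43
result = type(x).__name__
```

x is bool; result = 'bool'

'bool'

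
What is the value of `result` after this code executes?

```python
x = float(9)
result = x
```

x = 9.0; result = 9.0

9.0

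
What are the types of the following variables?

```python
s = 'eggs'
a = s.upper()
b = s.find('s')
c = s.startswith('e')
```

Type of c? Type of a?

startswith() returns bool; upper() returns str

bool, str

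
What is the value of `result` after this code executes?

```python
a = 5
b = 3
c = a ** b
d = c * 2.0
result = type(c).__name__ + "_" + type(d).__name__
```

a is int; b is int; c is int; d is float; result = 'int_float'

'int_float'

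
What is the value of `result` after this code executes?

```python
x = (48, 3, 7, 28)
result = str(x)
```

x = (48, 3, 7, 28); result = '(48, 3, 7, 28)'

'(48, 3, 7, 28)'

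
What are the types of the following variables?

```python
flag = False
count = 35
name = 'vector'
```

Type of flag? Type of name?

flag is assigned the constant False, which has type bool; name is assigned a quoted string literal, so it is a str

bool, str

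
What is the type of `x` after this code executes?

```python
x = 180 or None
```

'or' returns first truthy value

int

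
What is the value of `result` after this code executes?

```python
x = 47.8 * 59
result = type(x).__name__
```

x is float; result = 'float'

'float'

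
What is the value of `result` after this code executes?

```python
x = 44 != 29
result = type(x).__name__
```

x is bool; result = 'bool'

'bool'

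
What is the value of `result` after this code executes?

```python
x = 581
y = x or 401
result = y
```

x = 581; y = 581; result = 581

581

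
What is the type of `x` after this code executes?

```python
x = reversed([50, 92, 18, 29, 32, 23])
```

reversed() on a list returns list_reverseiterator

list_reverseiterator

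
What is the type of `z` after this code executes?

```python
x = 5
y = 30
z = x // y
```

int // int = int

int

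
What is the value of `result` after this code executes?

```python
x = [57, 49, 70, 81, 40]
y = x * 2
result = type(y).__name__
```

x is list; y is list; result = 'list'

'list'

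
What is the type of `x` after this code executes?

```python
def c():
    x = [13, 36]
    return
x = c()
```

Bare return returns None

NoneType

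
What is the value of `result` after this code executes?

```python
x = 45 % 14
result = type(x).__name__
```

x is int; result = 'int'

'int'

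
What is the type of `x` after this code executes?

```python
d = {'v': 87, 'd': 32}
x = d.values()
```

.values() returns dict_values view

dict_values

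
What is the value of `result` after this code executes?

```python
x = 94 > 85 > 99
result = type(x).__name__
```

x is bool; result = 'bool'

'bool'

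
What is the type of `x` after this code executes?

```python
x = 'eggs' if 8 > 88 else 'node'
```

Both branches of conditional are str

str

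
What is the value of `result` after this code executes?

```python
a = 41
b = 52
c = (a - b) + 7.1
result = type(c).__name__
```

a is int; b is int; c is float; result = 'float'

'float'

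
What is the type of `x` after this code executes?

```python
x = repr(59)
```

repr() returns str

str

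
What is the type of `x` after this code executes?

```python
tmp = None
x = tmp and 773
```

'and' returns first falsy value (None)

NoneType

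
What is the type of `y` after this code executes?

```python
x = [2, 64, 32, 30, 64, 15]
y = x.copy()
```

list.copy() returns list

list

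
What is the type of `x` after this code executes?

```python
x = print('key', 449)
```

print() returns None

NoneType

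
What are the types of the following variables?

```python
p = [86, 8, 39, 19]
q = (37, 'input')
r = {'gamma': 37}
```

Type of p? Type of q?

p is assigned a list literal (square brackets); q is assigned a tuple (parenthesized, comma-separated values)

list, tuple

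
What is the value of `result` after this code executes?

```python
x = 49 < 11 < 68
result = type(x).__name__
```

x is bool; result = 'bool'

'bool'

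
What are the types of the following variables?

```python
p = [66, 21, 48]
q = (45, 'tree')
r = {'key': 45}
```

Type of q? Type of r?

q is assigned a tuple (parenthesized, comma-separated values); r is assigned a dict literal ({key: value})

tuple, dict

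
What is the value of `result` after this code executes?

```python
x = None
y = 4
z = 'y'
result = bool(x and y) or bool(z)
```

x = None; y = 4; z = 'y'; result = True

True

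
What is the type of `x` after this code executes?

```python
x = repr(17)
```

repr() returns str

str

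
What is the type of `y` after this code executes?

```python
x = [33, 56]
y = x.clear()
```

list.clear() returns None

NoneType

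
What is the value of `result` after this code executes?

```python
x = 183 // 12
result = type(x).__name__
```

x is int; result = 'int'

'int'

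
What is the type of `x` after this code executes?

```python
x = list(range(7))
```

list(range()) returns list

list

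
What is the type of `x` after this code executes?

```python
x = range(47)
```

range() returns a range object

range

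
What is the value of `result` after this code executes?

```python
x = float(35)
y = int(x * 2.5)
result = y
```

x = 35.0; y = 87; result = 87

87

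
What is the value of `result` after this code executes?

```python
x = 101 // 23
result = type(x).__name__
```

x is int; result = 'int'

'int'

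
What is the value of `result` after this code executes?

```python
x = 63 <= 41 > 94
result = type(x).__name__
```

x is bool; result = 'bool'

'bool'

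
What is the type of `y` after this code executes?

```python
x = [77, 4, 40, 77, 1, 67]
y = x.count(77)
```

list.count() returns int

int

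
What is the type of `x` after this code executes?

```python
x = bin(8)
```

bin() returns str representation

str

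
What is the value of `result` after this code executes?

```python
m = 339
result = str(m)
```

m = 339; result = '339'

'339'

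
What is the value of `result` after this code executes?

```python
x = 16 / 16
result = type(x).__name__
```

x is float; result = 'float'

'float'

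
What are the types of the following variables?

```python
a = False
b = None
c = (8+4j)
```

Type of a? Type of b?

a is assigned the constant False, which has type bool; b is assigned None, whose type is NoneType

bool, NoneType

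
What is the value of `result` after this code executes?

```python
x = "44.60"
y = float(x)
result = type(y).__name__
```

x is str; y is float; result = 'float'

'float'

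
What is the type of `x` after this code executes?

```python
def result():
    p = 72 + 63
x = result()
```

Function without return returns None

NoneType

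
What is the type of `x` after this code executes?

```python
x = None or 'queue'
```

'or' with None returns the other truthy value (str)

str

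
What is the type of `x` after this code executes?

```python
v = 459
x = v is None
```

'is' comparison returns bool

bool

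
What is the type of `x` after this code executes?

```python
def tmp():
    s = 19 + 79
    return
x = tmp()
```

Bare return returns None

NoneType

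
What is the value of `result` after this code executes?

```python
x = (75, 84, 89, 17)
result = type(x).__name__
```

x is tuple; result = 'tuple'

'tuple'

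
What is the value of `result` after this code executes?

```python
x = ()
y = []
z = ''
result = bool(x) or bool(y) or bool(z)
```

x = (); y = []; z = ''; result = False

False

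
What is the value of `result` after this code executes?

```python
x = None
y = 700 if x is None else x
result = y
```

x = None; y = 700; result = 700

700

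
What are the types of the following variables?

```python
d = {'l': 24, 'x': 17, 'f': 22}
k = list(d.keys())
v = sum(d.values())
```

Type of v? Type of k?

sum of ints is int; list() converts to list

int, list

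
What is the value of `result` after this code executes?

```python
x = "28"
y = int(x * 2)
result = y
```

x = '28'; y = 2828; result = 2828

2828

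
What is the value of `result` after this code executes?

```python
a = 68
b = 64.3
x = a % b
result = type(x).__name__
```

a is int; b is float; x is float; result = 'float'

'float'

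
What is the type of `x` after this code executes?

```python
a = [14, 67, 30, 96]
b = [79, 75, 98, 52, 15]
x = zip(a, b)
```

zip() returns a zip object

zip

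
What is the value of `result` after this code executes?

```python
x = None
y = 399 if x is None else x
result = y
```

x = None; y = 399; result = 399

399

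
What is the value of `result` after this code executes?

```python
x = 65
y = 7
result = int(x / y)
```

x = 65; y = 7; result = 9

9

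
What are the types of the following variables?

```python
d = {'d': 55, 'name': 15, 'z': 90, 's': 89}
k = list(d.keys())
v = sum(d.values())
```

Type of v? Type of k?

sum of ints is int; list() converts to list

int, list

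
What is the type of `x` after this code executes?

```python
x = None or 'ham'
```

'or' with None returns the other truthy value (str)

str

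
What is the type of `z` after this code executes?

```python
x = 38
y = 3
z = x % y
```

int % int = int

int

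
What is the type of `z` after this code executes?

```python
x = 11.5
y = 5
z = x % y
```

float % int = float

float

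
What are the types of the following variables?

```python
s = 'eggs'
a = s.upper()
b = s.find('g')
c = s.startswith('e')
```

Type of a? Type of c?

upper() returns str; startswith() returns bool

str, bool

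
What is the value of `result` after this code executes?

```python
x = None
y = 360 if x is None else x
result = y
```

x = None; y = 360; result = 360

360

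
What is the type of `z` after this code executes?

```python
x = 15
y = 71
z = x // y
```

int // int = int

int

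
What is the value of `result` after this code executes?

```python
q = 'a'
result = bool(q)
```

q = 'a'; result = True

True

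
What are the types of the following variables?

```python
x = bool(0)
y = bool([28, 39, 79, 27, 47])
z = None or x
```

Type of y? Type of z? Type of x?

bool() returns bool; None or bool returns the bool; bool() returns bool

bool, bool, bool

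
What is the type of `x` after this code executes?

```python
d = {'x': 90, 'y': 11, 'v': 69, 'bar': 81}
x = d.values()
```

.values() returns dict_values view

dict_values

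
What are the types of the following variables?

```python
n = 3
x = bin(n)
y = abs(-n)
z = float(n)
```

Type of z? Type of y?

float() returns float; abs() of int returns int

float, int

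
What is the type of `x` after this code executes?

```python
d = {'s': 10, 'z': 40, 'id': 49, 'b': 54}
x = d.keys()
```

.keys() returns dict_keys view

dict_keys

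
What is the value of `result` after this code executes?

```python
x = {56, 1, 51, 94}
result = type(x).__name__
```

x is set; result = 'set'

'set'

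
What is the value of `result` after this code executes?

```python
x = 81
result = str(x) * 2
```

x = 81; result = '8181'

'8181'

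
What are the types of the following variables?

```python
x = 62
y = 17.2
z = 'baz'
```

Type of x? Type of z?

x is assigned a bare integer (no decimal point), so it is an int; z is assigned a quoted string literal, so it is a str

int, str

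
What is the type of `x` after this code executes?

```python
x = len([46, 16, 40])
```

len() always returns int

int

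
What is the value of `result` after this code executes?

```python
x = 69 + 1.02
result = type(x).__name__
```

x is float; result = 'float'

'float'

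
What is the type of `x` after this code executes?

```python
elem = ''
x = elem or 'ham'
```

'or' returns first truthy value (str)

str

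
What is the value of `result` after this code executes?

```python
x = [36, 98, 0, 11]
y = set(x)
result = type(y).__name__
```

x is list; y is set; result = 'set'

'set'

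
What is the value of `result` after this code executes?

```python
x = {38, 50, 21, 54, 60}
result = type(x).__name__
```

x is set; result = 'set'

'set'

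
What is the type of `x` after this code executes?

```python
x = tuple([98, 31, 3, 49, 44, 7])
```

tuple() constructor returns tuple

tuple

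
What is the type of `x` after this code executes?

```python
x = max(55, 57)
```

max() of ints returns int

int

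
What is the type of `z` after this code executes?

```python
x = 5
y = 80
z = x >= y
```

Comparison returns bool

bool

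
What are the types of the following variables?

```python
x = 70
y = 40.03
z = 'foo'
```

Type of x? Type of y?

x is assigned a bare integer (no decimal point), so it is an int; y is assigned a number with a decimal point, so it is a float

int, float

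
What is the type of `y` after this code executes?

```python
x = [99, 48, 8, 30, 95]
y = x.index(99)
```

list.index() returns int

int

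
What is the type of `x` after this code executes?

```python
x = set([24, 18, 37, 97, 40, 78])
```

set() constructor returns set

set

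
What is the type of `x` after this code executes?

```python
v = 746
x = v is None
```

'is' comparison returns bool

bool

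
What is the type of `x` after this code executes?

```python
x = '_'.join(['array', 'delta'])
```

str.join() returns str

str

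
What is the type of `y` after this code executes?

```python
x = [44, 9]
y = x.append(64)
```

list.append() returns None (mutates in place)

NoneType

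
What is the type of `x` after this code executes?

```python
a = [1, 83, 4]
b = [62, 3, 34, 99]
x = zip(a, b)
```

zip() returns a zip object

zip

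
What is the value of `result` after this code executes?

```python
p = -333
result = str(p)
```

p = -333; result = '-333'

'-333'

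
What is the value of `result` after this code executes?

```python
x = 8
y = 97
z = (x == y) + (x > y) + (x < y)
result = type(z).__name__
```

x is int; y is int; z is int; result = 'int'

'int'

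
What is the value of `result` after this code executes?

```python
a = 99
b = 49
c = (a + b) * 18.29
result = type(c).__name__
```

a is int; b is int; c is float; result = 'float'

'float'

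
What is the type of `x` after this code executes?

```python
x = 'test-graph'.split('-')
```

str.split() returns list

list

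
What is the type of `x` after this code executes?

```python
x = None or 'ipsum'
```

'or' with None returns the other truthy value (str)

str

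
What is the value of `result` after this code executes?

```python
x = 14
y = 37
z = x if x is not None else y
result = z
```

x = 14; y = 37; z = 14; result = 14

14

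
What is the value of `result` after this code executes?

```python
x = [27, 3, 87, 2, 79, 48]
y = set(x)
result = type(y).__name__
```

x is list; y is set; result = 'set'

'set'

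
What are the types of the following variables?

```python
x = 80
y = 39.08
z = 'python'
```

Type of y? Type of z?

y is assigned a number with a decimal point, so it is a float; z is assigned a quoted string literal, so it is a str

float, str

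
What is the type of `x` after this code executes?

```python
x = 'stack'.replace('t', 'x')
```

str.replace() returns str

str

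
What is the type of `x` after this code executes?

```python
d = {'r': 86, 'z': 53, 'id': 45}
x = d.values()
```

.values() returns dict_values view

dict_values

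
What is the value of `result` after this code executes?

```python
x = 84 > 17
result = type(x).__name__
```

x is bool; result = 'bool'

'bool'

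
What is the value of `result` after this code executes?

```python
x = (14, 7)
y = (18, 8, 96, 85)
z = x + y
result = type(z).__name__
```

x is tuple; y is tuple; z is tuple; result = 'tuple'

'tuple'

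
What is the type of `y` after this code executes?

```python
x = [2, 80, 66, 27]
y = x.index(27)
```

list.index() returns int

int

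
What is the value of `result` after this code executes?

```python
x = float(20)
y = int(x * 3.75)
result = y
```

x = 20.0; y = 75; result = 75

75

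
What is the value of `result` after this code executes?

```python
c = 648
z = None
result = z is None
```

c = 648; z = None; result = True

True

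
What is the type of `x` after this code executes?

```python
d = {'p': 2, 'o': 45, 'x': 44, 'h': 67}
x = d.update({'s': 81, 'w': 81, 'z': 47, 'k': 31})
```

dict.update() returns None

NoneType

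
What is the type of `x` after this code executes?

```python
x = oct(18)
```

oct() returns str representation

str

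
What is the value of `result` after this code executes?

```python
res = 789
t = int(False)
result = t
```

res = 789; t = 0; result = 0

0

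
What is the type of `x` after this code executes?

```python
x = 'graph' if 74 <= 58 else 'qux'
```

Both branches of conditional are str

str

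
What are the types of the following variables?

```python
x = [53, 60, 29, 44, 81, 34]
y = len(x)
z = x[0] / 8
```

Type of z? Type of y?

int / int = float; len() returns int

float, int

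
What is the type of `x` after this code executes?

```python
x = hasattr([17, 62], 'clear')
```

hasattr() returns bool

bool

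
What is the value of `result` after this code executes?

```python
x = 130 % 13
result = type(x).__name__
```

x is int; result = 'int'

'int'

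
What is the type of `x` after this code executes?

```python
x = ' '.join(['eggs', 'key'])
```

str.join() returns str

str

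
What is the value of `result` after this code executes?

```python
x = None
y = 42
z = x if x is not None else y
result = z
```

x = None; y = 42; z = 42; result = 42

42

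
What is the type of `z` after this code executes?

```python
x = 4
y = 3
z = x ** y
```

positive int ** positive int = int

int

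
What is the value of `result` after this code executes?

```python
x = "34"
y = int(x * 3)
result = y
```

x = '34'; y = 343434; result = 343434

343434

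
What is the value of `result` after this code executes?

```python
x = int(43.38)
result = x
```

x = 43; result = 43

43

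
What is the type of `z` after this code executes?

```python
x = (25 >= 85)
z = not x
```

'not' returns bool

bool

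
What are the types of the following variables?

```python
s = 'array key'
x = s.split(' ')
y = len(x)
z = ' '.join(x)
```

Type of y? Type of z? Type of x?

len() returns int; str.join() returns str; str.split() returns list

int, str, list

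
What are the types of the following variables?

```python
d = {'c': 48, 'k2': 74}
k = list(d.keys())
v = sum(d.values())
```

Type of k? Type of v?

list() converts to list; sum of ints is int

list, int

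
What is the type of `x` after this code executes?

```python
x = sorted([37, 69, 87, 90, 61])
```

sorted() always returns list

list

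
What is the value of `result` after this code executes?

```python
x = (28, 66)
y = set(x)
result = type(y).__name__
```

x is tuple; y is set; result = 'set'

'set'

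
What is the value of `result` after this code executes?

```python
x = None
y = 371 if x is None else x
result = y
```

x = None; y = 371; result = 371

371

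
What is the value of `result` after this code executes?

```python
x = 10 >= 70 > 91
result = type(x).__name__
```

x is bool; result = 'bool'

'bool'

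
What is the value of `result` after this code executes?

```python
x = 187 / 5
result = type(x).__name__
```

x is float; result = 'float'

'float'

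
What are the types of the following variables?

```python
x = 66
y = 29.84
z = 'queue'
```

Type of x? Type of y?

x is assigned a bare integer (no decimal point), so it is an int; y is assigned a number with a decimal point, so it is a float

int, float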